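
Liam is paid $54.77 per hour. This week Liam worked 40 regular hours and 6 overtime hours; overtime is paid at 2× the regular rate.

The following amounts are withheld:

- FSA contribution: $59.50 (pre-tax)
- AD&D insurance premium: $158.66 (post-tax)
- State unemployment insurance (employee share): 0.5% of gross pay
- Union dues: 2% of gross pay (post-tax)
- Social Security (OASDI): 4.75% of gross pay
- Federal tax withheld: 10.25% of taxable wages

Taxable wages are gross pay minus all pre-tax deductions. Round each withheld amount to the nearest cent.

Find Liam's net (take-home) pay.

$2,137.57

Regular pay: 40 × $54.77 = $2,190.80
Overtime pay: 6 × $54.77 × 2 = $657.24
Gross pay = $2,190.80 + $657.24 = $2,848.04
FSA contribution: $59.50
Taxable wages = $2,848.04 − $59.50 = $2,788.54
Federal tax withheld: $2,788.54 × 0.1025 = $285.83
Social Security (OASDI): $2,848.04 × 0.0475 = $135.28
State unemployment insurance (employee share): $2,848.04 × 0.005 = $14.24
Union dues: $2,848.04 × 0.02 = $56.96
AD&D insurance premium: $158.66
Total deductions = $59.50 + $285.83 + $135.28 + $14.24 + $56.96 + $158.66 = $710.47
Net pay = $2,848.04 − $710.47 = $2,137.57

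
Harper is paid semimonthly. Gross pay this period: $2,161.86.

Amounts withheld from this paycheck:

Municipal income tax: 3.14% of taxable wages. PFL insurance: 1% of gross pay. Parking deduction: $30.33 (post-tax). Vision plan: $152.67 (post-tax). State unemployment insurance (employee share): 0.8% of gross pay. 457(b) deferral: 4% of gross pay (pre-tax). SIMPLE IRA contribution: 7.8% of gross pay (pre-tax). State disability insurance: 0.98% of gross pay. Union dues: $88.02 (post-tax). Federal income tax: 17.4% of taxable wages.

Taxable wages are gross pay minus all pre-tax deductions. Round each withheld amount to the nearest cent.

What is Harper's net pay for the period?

$1,183.99

SIMPLE IRA contribution: $2,161.86 × 0.078 = $168.63
457(b) deferral: $2,161.86 × 0.04 = $86.47
Pre-tax total = $168.63 + $86.47 = $255.10
Taxable wages = $2,161.86 − $255.10 = $1,906.76
Municipal income tax: $1,906.76 × 0.0314 = $59.87
Federal income tax: $1,906.76 × 0.174 = $331.78
State unemployment insurance (employee share): $2,161.86 × 0.008 = $17.29
PFL insurance: $2,161.86 × 0.01 = $21.62
State disability insurance: $2,161.86 × 0.0098 = $21.19
Union dues: $88.02
Vision plan: $152.67
Parking deduction: $30.33
Total deductions = $168.63 + $86.47 + $59.87 + $331.78 + $17.29 + $21.62 + $21.19 + $88.02 + $152.67 + $30.33 = $977.87
Net pay = $2,161.86 − $977.87 = $1,183.99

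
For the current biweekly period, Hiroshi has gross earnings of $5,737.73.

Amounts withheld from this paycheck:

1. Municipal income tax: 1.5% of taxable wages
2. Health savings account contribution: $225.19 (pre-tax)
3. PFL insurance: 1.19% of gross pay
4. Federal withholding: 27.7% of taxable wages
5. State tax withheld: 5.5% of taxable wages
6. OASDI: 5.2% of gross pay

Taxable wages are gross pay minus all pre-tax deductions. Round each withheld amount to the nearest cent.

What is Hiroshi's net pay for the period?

$3,233.05

Health savings account contribution: $225.19
Taxable wages = $5,737.73 − $225.19 = $5,512.54
Municipal income tax: $5,512.54 × 0.015 = $82.69
State tax withheld: $5,512.54 × 0.055 = $303.19
Federal withholding: $5,512.54 × 0.277 = $1,526.97
OASDI: $5,737.73 × 0.052 = $298.36
PFL insurance: $5,737.73 × 0.0119 = $68.28
Total deductions = $225.19 + $82.69 + $303.19 + $1,526.97 + $298.36 + $68.28 = $2,504.68
Net pay = $5,737.73 − $2,504.68 = $3,233.05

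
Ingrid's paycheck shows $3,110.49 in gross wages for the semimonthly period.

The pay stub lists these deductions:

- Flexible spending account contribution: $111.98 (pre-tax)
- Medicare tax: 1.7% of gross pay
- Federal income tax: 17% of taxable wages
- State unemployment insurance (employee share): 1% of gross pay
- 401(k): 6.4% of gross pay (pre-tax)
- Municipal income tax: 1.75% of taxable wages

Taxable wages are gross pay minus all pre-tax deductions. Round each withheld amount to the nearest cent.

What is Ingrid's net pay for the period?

Flexible spending account contribution: $111.98
401(k): $3,110.49 × 0.064 = $199.07
Pre-tax total = $111.98 + $199.07 = $311.05
Taxable wages = $3,110.49 − $311.05 = $2,799.44
Municipal income tax: $2,799.44 × 0.0175 = $48.99
Federal income tax: $2,799.44 × 0.17 = $475.90
State unemployment insurance (employee share): $3,110.49 × 0.01 = $31.10
Medicare tax: $3,110.49 × 0.017 = $52.88
Total deductions = $111.98 + $199.07 + $48.99 + $475.90 + $31.10 + $52.88 = $919.92
Net pay = $3,110.49 − $919.92 = $2,190.57

$2,190.57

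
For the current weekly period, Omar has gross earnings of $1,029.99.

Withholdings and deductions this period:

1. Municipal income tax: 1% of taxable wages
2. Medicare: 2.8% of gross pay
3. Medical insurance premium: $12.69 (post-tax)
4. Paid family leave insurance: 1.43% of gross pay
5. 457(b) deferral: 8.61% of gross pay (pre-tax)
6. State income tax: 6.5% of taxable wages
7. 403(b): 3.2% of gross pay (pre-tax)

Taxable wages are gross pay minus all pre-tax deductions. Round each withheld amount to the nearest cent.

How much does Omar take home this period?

$783.97

403(b): $1,029.99 × 0.032 = $32.96
457(b) deferral: $1,029.99 × 0.0861 = $88.68
Pre-tax total = $32.96 + $88.68 = $121.64
Taxable wages = $1,029.99 − $121.64 = $908.35
State income tax: $908.35 × 0.065 = $59.04
Municipal income tax: $908.35 × 0.01 = $9.08
Medicare: $1,029.99 × 0.028 = $28.84
Paid family leave insurance: $1,029.99 × 0.0143 = $14.73
Medical insurance premium: $12.69
Total deductions = $32.96 + $88.68 + $59.04 + $9.08 + $28.84 + $14.73 + $12.69 = $246.02
Net pay = $1,029.99 − $246.02 = $783.97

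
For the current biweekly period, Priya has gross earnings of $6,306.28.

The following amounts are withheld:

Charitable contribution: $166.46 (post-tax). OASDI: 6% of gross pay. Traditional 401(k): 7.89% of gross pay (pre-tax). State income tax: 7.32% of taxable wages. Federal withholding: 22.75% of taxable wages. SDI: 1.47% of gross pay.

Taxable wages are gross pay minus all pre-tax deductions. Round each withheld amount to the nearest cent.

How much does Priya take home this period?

Traditional 401(k): $6,306.28 × 0.0789 = $497.57
Taxable wages = $6,306.28 − $497.57 = $5,808.71
Federal withholding: $5,808.71 × 0.2275 = $1,321.48
State income tax: $5,808.71 × 0.0732 = $425.20
SDI: $6,306.28 × 0.0147 = $92.70
OASDI: $6,306.28 × 0.06 = $378.38
Charitable contribution: $166.46
Total deductions = $497.57 + $1,321.48 + $425.20 + $92.70 + $378.38 + $166.46 = $2,881.79
Net pay = $6,306.28 − $2,881.79 = $3,424.49

$3,424.49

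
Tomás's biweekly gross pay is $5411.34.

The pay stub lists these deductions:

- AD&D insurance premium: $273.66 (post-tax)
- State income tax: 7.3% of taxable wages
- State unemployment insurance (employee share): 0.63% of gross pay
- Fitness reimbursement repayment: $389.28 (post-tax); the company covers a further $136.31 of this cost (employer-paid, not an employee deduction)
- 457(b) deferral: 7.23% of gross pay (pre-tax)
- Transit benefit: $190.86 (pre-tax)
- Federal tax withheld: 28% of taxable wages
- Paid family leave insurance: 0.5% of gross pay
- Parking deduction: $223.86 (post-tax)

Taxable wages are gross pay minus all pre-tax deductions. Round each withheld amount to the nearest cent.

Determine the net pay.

457(b) deferral: $5411.34 × 0.0723 = $391.24
Transit benefit: $190.86
Pre-tax total = $391.24 + $190.86 = $582.10
Taxable wages = $5411.34 − $582.10 = $4829.24
Federal tax withheld: $4829.24 × 0.28 = $1352.19
State income tax: $4829.24 × 0.073 = $352.53
Paid family leave insurance: $5411.34 × 0.005 = $27.06
State unemployment insurance (employee share): $5411.34 × 0.0063 = $34.09
Parking deduction: $223.86
AD&D insurance premium: $273.66
Fitness reimbursement repayment: $389.28
(Employer's $136.31 toward fitness reimbursement repayment is not withheld from the employee.)
Total deductions = $391.24 + $190.86 + $1352.19 + $352.53 + $27.06 + $34.09 + $223.86 + $273.66 + $389.28 = $3234.77
Net pay = $5411.34 − $3234.77 = $2176.57

$2176.57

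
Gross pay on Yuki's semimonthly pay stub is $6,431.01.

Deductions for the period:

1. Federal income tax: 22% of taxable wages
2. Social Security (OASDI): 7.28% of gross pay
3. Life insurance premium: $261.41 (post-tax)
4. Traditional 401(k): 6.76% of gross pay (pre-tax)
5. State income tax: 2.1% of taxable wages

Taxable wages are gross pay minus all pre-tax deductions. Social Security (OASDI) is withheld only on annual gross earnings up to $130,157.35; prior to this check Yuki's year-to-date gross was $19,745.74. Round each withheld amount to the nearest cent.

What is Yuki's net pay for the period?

Traditional 401(k): $6,431.01 × 0.0676 = $434.74
Taxable wages = $6,431.01 − $434.74 = $5,996.27
State income tax: $5,996.27 × 0.021 = $125.92
Federal income tax: $5,996.27 × 0.22 = $1,319.18
Social Security (OASDI): cap not yet reached, full $6,431.01 is subject → $6,431.01 × 0.0728 = $468.18
Life insurance premium: $261.41
Total deductions = $434.74 + $125.92 + $1,319.18 + $468.18 + $261.41 = $2,609.43
Net pay = $6,431.01 − $2,609.43 = $3,821.58

$3,821.58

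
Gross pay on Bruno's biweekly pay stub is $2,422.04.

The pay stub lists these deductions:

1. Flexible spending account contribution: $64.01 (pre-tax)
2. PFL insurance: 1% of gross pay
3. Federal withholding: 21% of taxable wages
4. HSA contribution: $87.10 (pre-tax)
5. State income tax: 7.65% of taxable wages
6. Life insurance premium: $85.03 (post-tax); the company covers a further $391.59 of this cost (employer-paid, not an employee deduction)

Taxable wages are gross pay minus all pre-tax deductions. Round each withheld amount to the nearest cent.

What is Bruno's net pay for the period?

$1,511.05

Flexible spending account contribution: $64.01
HSA contribution: $87.10
Pre-tax total = $64.01 + $87.10 = $151.11
Taxable wages = $2,422.04 − $151.11 = $2,270.93
Federal withholding: $2,270.93 × 0.21 = $476.90
State income tax: $2,270.93 × 0.0765 = $173.73
PFL insurance: $2,422.04 × 0.01 = $24.22
Life insurance premium: $85.03
(Employer's $391.59 toward life insurance premium is not withheld from the employee.)
Total deductions = $64.01 + $87.10 + $476.90 + $173.73 + $24.22 + $85.03 = $910.99
Net pay = $2,422.04 − $910.99 = $1,511.05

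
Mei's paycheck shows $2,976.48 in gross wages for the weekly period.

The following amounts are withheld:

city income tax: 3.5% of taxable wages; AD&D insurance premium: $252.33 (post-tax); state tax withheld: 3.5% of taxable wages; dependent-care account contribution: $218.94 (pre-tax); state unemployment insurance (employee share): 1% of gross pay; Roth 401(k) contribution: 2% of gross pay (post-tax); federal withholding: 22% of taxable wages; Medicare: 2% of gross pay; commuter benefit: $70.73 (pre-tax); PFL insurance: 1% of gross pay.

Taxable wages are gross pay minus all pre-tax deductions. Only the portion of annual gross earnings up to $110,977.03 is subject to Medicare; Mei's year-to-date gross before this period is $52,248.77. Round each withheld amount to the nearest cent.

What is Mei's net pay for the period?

$1,476.72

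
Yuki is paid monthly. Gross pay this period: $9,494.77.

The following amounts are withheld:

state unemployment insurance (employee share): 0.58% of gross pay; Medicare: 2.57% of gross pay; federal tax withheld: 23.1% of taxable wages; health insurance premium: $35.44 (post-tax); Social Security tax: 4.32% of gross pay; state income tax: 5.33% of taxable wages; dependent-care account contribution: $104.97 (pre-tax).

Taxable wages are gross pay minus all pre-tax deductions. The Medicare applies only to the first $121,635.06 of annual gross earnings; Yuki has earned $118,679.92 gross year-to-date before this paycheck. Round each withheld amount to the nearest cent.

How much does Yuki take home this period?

$6,143.65

Dependent-care account contribution: $104.97
Taxable wages = $9,494.77 − $104.97 = $9,389.80
State income tax: $9,389.80 × 0.0533 = $500.48
Federal tax withheld: $9,389.80 × 0.231 = $2,169.04
Medicare: only $121,635.06 − $118,679.92 = $2,955.14 of this check is subject → $2,955.14 × 0.0257 = $75.95
State unemployment insurance (employee share): $9,494.77 × 0.0058 = $55.07
Social Security tax: $9,494.77 × 0.0432 = $410.17
Health insurance premium: $35.44
Total deductions = $104.97 + $500.48 + $2,169.04 + $75.95 + $55.07 + $410.17 + $35.44 = $3,351.12
Net pay = $9,494.77 − $3,351.12 = $6,143.65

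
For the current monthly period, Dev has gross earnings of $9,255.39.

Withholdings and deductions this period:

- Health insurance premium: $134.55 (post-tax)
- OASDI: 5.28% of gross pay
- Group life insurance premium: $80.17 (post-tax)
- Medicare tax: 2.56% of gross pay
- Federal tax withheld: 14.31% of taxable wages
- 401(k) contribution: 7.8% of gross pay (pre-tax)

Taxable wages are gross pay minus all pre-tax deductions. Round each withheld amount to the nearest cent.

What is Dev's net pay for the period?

$6,371.99

401(k) contribution: $9,255.39 × 0.078 = $721.92
Taxable wages = $9,255.39 − $721.92 = $8,533.47
Federal tax withheld: $8,533.47 × 0.1431 = $1,221.14
OASDI: $9,255.39 × 0.0528 = $488.68
Medicare tax: $9,255.39 × 0.0256 = $236.94
Group life insurance premium: $80.17
Health insurance premium: $134.55
Total deductions = $721.92 + $1,221.14 + $488.68 + $236.94 + $80.17 + $134.55 = $2,883.40
Net pay = $9,255.39 − $2,883.40 = $6,371.99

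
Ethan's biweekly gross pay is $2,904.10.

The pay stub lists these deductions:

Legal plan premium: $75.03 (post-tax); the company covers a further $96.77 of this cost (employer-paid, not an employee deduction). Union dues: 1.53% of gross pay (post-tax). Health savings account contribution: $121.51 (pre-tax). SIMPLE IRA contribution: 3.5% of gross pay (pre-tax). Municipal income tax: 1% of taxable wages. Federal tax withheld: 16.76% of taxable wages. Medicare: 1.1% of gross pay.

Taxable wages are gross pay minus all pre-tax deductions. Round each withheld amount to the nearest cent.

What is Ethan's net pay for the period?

SIMPLE IRA contribution: $2,904.10 × 0.035 = $101.64
Health savings account contribution: $121.51
Pre-tax total = $101.64 + $121.51 = $223.15
Taxable wages = $2,904.10 − $223.15 = $2,680.95
Municipal income tax: $2,680.95 × 0.01 = $26.81
Federal tax withheld: $2,680.95 × 0.1676 = $449.33
Medicare: $2,904.10 × 0.011 = $31.95
Union dues: $2,904.10 × 0.0153 = $44.43
Legal plan premium: $75.03
(Employer's $96.77 toward legal plan premium is not withheld from the employee.)
Total deductions = $101.64 + $121.51 + $26.81 + $449.33 + $31.95 + $44.43 + $75.03 = $850.70
Net pay = $2,904.10 − $850.70 = $2,053.40

$2,053.40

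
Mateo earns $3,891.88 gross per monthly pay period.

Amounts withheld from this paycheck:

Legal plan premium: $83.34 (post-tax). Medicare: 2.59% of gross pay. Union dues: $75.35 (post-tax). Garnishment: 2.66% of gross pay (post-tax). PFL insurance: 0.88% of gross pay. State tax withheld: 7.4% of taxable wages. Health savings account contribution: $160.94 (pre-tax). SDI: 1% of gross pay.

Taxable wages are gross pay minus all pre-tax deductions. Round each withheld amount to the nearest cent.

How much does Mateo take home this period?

$3,018.67

Health savings account contribution: $160.94
Taxable wages = $3,891.88 − $160.94 = $3,730.94
State tax withheld: $3,730.94 × 0.074 = $276.09
Medicare: $3,891.88 × 0.0259 = $100.80
PFL insurance: $3,891.88 × 0.0088 = $34.25
SDI: $3,891.88 × 0.01 = $38.92
Legal plan premium: $83.34
Union dues: $75.35
Garnishment: $3,891.88 × 0.0266 = $103.52
Total deductions = $160.94 + $276.09 + $100.80 + $34.25 + $38.92 + $83.34 + $75.35 + $103.52 = $873.21
Net pay = $3,891.88 − $873.21 = $3,018.67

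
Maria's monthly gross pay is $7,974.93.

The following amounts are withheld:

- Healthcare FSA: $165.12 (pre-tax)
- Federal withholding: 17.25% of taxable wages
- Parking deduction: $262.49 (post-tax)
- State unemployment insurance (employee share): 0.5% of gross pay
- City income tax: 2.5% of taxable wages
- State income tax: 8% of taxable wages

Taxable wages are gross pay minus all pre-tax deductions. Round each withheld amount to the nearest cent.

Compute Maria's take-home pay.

Healthcare FSA: $165.12
Taxable wages = $7,974.93 − $165.12 = $7,809.81
State income tax: $7,809.81 × 0.08 = $624.78
Federal withholding: $7,809.81 × 0.1725 = $1,347.19
City income tax: $7,809.81 × 0.025 = $195.25
State unemployment insurance (employee share): $7,974.93 × 0.005 = $39.87
Parking deduction: $262.49
Total deductions = $165.12 + $624.78 + $1,347.19 + $195.25 + $39.87 + $262.49 = $2,634.70
Net pay = $7,974.93 − $2,634.70 = $5,340.23

$5,340.23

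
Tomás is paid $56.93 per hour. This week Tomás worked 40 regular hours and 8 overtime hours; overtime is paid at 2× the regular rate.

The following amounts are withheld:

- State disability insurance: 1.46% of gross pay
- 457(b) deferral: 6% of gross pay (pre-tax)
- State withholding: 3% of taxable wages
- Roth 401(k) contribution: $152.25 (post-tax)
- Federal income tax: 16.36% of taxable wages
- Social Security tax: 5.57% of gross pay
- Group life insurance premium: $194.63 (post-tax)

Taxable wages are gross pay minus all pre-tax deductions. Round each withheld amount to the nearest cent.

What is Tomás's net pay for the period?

$1,845.61

Regular pay: 40 × $56.93 = $2,277.20
Overtime pay: 8 × $56.93 × 2 = $910.88
Gross pay = $2,277.20 + $910.88 = $3,188.08
457(b) deferral: $3,188.08 × 0.06 = $191.28
Taxable wages = $3,188.08 − $191.28 = $2,996.80
Federal income tax: $2,996.80 × 0.1636 = $490.28
State withholding: $2,996.80 × 0.03 = $89.90
State disability insurance: $3,188.08 × 0.0146 = $46.55
Social Security tax: $3,188.08 × 0.0557 = $177.58
Roth 401(k) contribution: $152.25
Group life insurance premium: $194.63
Total deductions = $191.28 + $490.28 + $89.90 + $46.55 + $177.58 + $152.25 + $194.63 = $1,342.47
Net pay = $3,188.08 − $1,342.47 = $1,845.61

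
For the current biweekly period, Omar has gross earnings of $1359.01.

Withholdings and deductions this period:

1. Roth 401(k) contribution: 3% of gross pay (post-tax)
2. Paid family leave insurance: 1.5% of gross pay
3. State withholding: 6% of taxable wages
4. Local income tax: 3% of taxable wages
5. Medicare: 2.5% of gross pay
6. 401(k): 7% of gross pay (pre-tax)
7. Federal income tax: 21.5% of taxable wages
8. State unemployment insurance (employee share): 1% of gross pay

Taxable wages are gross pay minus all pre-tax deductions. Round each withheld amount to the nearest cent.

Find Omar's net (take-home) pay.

401(k): $1359.01 × 0.07 = $95.13
Taxable wages = $1359.01 − $95.13 = $1263.88
Local income tax: $1263.88 × 0.03 = $37.92
Federal income tax: $1263.88 × 0.215 = $271.73
State withholding: $1263.88 × 0.06 = $75.83
Medicare: $1359.01 × 0.025 = $33.98
Paid family leave insurance: $1359.01 × 0.015 = $20.39
State unemployment insurance (employee share): $1359.01 × 0.01 = $13.59
Roth 401(k) contribution: $1359.01 × 0.03 = $40.77
Total deductions = $95.13 + $37.92 + $271.73 + $75.83 + $33.98 + $20.39 + $13.59 + $40.77 = $589.34
Net pay = $1359.01 − $589.34 = $769.67

$769.67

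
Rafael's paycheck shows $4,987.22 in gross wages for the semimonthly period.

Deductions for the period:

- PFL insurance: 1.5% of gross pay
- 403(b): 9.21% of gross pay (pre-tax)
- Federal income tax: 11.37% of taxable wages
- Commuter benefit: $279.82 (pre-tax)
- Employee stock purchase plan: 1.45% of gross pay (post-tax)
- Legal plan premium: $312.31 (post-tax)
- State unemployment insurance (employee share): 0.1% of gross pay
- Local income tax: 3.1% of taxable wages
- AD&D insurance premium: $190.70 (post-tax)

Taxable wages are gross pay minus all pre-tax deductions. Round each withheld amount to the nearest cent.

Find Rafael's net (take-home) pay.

403(b): $4,987.22 × 0.0921 = $459.32
Commuter benefit: $279.82
Pre-tax total = $459.32 + $279.82 = $739.14
Taxable wages = $4,987.22 − $739.14 = $4,248.08
Federal income tax: $4,248.08 × 0.1137 = $483.01
Local income tax: $4,248.08 × 0.031 = $131.69
PFL insurance: $4,987.22 × 0.015 = $74.81
State unemployment insurance (employee share): $4,987.22 × 0.001 = $4.99
Employee stock purchase plan: $4,987.22 × 0.0145 = $72.31
Legal plan premium: $312.31
AD&D insurance premium: $190.70
Total deductions = $459.32 + $279.82 + $483.01 + $131.69 + $74.81 + $4.99 + $72.31 + $312.31 + $190.70 = $2,008.96
Net pay = $4,987.22 − $2,008.96 = $2,978.26

$2,978.26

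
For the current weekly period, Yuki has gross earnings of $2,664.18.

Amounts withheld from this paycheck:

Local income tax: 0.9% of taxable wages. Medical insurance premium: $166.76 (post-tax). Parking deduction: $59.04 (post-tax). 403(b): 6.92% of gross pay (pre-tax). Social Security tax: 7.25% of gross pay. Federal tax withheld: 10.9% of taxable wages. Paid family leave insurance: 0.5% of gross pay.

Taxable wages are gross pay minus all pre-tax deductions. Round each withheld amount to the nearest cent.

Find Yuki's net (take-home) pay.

$1,754.93

403(b): $2,664.18 × 0.0692 = $184.36
Taxable wages = $2,664.18 − $184.36 = $2,479.82
Local income tax: $2,479.82 × 0.009 = $22.32
Federal tax withheld: $2,479.82 × 0.109 = $270.30
Social Security tax: $2,664.18 × 0.0725 = $193.15
Paid family leave insurance: $2,664.18 × 0.005 = $13.32
Parking deduction: $59.04
Medical insurance premium: $166.76
Total deductions = $184.36 + $22.32 + $270.30 + $193.15 + $13.32 + $59.04 + $166.76 = $909.25
Net pay = $2,664.18 − $909.25 = $1,754.93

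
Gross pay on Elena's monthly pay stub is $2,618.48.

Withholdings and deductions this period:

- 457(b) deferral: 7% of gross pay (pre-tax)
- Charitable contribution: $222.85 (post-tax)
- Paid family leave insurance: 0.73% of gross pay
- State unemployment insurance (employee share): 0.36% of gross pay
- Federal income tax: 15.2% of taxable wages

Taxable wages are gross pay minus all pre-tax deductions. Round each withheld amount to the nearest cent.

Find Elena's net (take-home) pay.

457(b) deferral: $2,618.48 × 0.07 = $183.29
Taxable wages = $2,618.48 − $183.29 = $2,435.19
Federal income tax: $2,435.19 × 0.152 = $370.15
State unemployment insurance (employee share): $2,618.48 × 0.0036 = $9.43
Paid family leave insurance: $2,618.48 × 0.0073 = $19.11
Charitable contribution: $222.85
Total deductions = $183.29 + $370.15 + $9.43 + $19.11 + $222.85 = $804.83
Net pay = $2,618.48 − $804.83 = $1,813.65

$1,813.65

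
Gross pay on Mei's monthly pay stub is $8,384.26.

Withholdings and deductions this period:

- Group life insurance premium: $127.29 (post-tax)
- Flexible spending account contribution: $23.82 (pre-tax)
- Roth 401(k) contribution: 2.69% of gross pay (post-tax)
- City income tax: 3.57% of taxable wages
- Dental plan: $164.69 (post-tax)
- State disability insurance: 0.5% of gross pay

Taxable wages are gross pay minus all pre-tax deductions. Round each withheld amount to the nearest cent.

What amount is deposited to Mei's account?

Flexible spending account contribution: $23.82
Taxable wages = $8,384.26 − $23.82 = $8,360.44
City income tax: $8,360.44 × 0.0357 = $298.47
State disability insurance: $8,384.26 × 0.005 = $41.92
Group life insurance premium: $127.29
Dental plan: $164.69
Roth 401(k) contribution: $8,384.26 × 0.0269 = $225.54
Total deductions = $23.82 + $298.47 + $41.92 + $127.29 + $164.69 + $225.54 = $881.73
Net pay = $8,384.26 − $881.73 = $7,502.53

$7,502.53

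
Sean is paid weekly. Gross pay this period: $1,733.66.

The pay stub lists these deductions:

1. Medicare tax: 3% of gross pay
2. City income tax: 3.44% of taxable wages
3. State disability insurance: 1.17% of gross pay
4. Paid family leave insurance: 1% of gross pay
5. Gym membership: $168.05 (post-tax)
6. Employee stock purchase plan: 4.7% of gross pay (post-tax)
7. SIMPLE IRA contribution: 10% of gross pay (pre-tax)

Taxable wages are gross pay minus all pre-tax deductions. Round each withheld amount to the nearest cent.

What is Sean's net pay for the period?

SIMPLE IRA contribution: $1,733.66 × 0.1 = $173.37
Taxable wages = $1,733.66 − $173.37 = $1,560.29
City income tax: $1,560.29 × 0.0344 = $53.67
Paid family leave insurance: $1,733.66 × 0.01 = $17.34
State disability insurance: $1,733.66 × 0.0117 = $20.28
Medicare tax: $1,733.66 × 0.03 = $52.01
Gym membership: $168.05
Employee stock purchase plan: $1,733.66 × 0.047 = $81.48
Total deductions = $173.37 + $53.67 + $17.34 + $20.28 + $52.01 + $168.05 + $81.48 = $566.20
Net pay = $1,733.66 − $566.20 = $1,167.46

$1,167.46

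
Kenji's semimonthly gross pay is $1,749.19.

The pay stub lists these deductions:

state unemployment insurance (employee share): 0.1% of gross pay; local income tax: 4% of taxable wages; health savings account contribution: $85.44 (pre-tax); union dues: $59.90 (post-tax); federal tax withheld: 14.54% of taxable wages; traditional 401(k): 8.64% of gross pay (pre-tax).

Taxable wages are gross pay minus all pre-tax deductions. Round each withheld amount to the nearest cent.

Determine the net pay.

$1,170.54

Health savings account contribution: $85.44
Traditional 401(k): $1,749.19 × 0.0864 = $151.13
Pre-tax total = $85.44 + $151.13 = $236.57
Taxable wages = $1,749.19 − $236.57 = $1,512.62
Local income tax: $1,512.62 × 0.04 = $60.50
Federal tax withheld: $1,512.62 × 0.1454 = $219.93
State unemployment insurance (employee share): $1,749.19 × 0.001 = $1.75
Union dues: $59.90
Total deductions = $85.44 + $151.13 + $60.50 + $219.93 + $1.75 + $59.90 = $578.65
Net pay = $1,749.19 − $578.65 = $1,170.54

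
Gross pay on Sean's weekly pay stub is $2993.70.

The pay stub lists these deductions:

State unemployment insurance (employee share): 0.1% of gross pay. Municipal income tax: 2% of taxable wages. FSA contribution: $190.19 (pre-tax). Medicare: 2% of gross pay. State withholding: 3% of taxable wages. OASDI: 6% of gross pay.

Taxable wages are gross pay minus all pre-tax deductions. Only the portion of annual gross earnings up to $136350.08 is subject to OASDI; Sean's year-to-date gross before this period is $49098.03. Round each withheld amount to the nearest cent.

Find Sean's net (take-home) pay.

FSA contribution: $190.19
Taxable wages = $2993.70 − $190.19 = $2803.51
Municipal income tax: $2803.51 × 0.02 = $56.07
State withholding: $2803.51 × 0.03 = $84.11
Medicare: $2993.70 × 0.02 = $59.87
State unemployment insurance (employee share): $2993.70 × 0.001 = $2.99
OASDI: cap not yet reached, full $2993.70 is subject → $2993.70 × 0.06 = $179.62
Total deductions = $190.19 + $56.07 + $84.11 + $59.87 + $2.99 + $179.62 = $572.85
Net pay = $2993.70 − $572.85 = $2420.85

$2420.85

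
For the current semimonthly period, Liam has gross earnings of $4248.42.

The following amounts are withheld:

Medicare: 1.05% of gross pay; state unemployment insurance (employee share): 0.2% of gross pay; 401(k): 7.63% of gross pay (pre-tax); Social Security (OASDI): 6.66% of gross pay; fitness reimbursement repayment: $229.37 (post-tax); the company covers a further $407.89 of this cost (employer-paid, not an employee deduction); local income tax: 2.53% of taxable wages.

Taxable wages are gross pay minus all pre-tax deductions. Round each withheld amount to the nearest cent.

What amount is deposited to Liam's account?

$3259.57

401(k): $4248.42 × 0.0763 = $324.15
Taxable wages = $4248.42 − $324.15 = $3924.27
Local income tax: $3924.27 × 0.0253 = $99.28
Medicare: $4248.42 × 0.0105 = $44.61
State unemployment insurance (employee share): $4248.42 × 0.002 = $8.50
Social Security (OASDI): $4248.42 × 0.0666 = $282.94
Fitness reimbursement repayment: $229.37
(Employer's $407.89 toward fitness reimbursement repayment is not withheld from the employee.)
Total deductions = $324.15 + $99.28 + $44.61 + $8.50 + $282.94 + $229.37 = $988.85
Net pay = $4248.42 − $988.85 = $3259.57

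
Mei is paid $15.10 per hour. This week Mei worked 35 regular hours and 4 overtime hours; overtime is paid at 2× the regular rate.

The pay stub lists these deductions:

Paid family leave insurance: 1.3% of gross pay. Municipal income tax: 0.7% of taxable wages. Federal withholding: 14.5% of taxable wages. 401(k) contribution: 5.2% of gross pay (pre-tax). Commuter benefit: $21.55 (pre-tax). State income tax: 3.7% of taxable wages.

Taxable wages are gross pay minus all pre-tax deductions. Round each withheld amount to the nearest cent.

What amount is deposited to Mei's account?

Regular pay: 35 × $15.10 = $528.50
Overtime pay: 4 × $15.10 × 2 = $120.80
Gross pay = $528.50 + $120.80 = $649.30
401(k) contribution: $649.30 × 0.052 = $33.76
Commuter benefit: $21.55
Pre-tax total = $33.76 + $21.55 = $55.31
Taxable wages = $649.30 − $55.31 = $593.99
Federal withholding: $593.99 × 0.145 = $86.13
Municipal income tax: $593.99 × 0.007 = $4.16
State income tax: $593.99 × 0.037 = $21.98
Paid family leave insurance: $649.30 × 0.013 = $8.44
Total deductions = $33.76 + $21.55 + $86.13 + $4.16 + $21.98 + $8.44 = $176.02
Net pay = $649.30 − $176.02 = $473.28

$473.28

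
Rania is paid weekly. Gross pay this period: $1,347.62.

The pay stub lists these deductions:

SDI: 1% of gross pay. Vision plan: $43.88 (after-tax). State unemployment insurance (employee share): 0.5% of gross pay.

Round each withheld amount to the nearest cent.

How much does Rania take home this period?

SDI: $1,347.62 × 0.01 = $13.48
State unemployment insurance (employee share): $1,347.62 × 0.005 = $6.74
Vision plan: $43.88
Total deductions = $13.48 + $6.74 + $43.88 = $64.10
Net pay = $1,347.62 − $64.10 = $1,283.52

$1,283.52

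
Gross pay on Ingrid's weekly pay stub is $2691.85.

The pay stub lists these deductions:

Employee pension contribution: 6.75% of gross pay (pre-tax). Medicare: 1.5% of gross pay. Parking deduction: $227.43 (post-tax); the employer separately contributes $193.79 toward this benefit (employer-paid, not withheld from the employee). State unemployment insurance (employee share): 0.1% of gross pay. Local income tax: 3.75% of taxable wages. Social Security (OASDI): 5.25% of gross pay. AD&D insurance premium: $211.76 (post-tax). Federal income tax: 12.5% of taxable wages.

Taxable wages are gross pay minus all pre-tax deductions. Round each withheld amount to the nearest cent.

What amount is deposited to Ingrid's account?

Employee pension contribution: $2691.85 × 0.0675 = $181.70
Taxable wages = $2691.85 − $181.70 = $2510.15
Local income tax: $2510.15 × 0.0375 = $94.13
Federal income tax: $2510.15 × 0.125 = $313.77
Medicare: $2691.85 × 0.015 = $40.38
Social Security (OASDI): $2691.85 × 0.0525 = $141.32
State unemployment insurance (employee share): $2691.85 × 0.001 = $2.69
Parking deduction: $227.43
AD&D insurance premium: $211.76
(Employer's $193.79 toward parking deduction is not withheld from the employee.)
Total deductions = $181.70 + $94.13 + $313.77 + $40.38 + $141.32 + $2.69 + $227.43 + $211.76 = $1213.18
Net pay = $2691.85 − $1213.18 = $1478.67

$1478.67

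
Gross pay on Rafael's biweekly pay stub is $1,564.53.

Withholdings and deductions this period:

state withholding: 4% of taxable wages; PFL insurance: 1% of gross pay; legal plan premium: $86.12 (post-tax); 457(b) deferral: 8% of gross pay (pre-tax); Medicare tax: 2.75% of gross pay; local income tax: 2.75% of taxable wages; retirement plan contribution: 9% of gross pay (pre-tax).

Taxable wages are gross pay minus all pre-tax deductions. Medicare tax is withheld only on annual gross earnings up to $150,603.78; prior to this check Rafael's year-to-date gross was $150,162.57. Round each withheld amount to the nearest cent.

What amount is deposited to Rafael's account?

Retirement plan contribution: $1,564.53 × 0.09 = $140.81
457(b) deferral: $1,564.53 × 0.08 = $125.16
Pre-tax total = $140.81 + $125.16 = $265.97
Taxable wages = $1,564.53 − $265.97 = $1,298.56
State withholding: $1,298.56 × 0.04 = $51.94
Local income tax: $1,298.56 × 0.0275 = $35.71
PFL insurance: $1,564.53 × 0.01 = $15.65
Medicare tax: only $150,603.78 − $150,162.57 = $441.21 of this check is subject → $441.21 × 0.0275 = $12.13
Legal plan premium: $86.12
Total deductions = $140.81 + $125.16 + $51.94 + $35.71 + $15.65 + $12.13 + $86.12 = $467.52
Net pay = $1,564.53 − $467.52 = $1,097.01

$1,097.01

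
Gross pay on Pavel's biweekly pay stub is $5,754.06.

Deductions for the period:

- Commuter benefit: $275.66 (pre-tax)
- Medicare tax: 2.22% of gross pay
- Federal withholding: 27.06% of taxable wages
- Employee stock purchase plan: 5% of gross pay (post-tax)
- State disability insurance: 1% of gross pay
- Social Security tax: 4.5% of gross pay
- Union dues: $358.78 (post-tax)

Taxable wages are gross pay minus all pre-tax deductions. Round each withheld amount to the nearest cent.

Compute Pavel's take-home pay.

$2,905.25

Commuter benefit: $275.66
Taxable wages = $5,754.06 − $275.66 = $5,478.40
Federal withholding: $5,478.40 × 0.2706 = $1,482.46
Medicare tax: $5,754.06 × 0.0222 = $127.74
State disability insurance: $5,754.06 × 0.01 = $57.54
Social Security tax: $5,754.06 × 0.045 = $258.93
Employee stock purchase plan: $5,754.06 × 0.05 = $287.70
Union dues: $358.78
Total deductions = $275.66 + $1,482.46 + $127.74 + $57.54 + $258.93 + $287.70 + $358.78 = $2,848.81
Net pay = $5,754.06 − $2,848.81 = $2,905.25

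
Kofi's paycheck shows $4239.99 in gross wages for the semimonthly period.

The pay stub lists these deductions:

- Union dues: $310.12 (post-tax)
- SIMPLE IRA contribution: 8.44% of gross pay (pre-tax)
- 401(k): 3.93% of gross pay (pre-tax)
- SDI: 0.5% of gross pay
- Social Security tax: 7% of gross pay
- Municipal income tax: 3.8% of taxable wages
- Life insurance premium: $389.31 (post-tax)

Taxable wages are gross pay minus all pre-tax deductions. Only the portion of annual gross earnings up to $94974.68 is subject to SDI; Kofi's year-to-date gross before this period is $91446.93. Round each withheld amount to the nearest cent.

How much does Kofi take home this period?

$2560.44

401(k): $4239.99 × 0.0393 = $166.63
SIMPLE IRA contribution: $4239.99 × 0.0844 = $357.86
Pre-tax total = $166.63 + $357.86 = $524.49
Taxable wages = $4239.99 − $524.49 = $3715.50
Municipal income tax: $3715.50 × 0.038 = $141.19
SDI: only $94974.68 − $91446.93 = $3527.75 of this check is subject → $3527.75 × 0.005 = $17.64
Social Security tax: $4239.99 × 0.07 = $296.80
Life insurance premium: $389.31
Union dues: $310.12
Total deductions = $166.63 + $357.86 + $141.19 + $17.64 + $296.80 + $389.31 + $310.12 = $1679.55
Net pay = $4239.99 − $1679.55 = $2560.44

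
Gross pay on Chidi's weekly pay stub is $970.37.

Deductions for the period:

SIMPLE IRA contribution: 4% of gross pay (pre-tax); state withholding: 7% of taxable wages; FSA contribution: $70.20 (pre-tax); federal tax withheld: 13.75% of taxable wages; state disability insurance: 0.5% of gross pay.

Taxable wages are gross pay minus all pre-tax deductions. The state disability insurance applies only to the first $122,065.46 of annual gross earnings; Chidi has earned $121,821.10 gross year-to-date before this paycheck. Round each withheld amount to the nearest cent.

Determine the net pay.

FSA contribution: $70.20
SIMPLE IRA contribution: $970.37 × 0.04 = $38.81
Pre-tax total = $70.20 + $38.81 = $109.01
Taxable wages = $970.37 − $109.01 = $861.36
State withholding: $861.36 × 0.07 = $60.30
Federal tax withheld: $861.36 × 0.1375 = $118.44
State disability insurance: only $122,065.46 − $121,821.10 = $244.36 of this check is subject → $244.36 × 0.005 = $1.22
Total deductions = $70.20 + $38.81 + $60.30 + $118.44 + $1.22 = $288.97
Net pay = $970.37 − $288.97 = $681.40

$681.40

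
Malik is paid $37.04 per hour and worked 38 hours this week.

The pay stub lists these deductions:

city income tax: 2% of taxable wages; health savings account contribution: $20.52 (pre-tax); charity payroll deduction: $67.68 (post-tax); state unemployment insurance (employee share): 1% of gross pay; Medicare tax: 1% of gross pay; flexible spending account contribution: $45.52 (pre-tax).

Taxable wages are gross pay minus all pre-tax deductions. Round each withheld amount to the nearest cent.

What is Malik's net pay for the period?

$1,218.81

Gross pay: 38 × $37.04 = $1,407.52
Flexible spending account contribution: $45.52
Health savings account contribution: $20.52
Pre-tax total = $45.52 + $20.52 = $66.04
Taxable wages = $1,407.52 − $66.04 = $1,341.48
City income tax: $1,341.48 × 0.02 = $26.83
Medicare tax: $1,407.52 × 0.01 = $14.08
State unemployment insurance (employee share): $1,407.52 × 0.01 = $14.08
Charity payroll deduction: $67.68
Total deductions = $45.52 + $20.52 + $26.83 + $14.08 + $14.08 + $67.68 = $188.71
Net pay = $1,407.52 − $188.71 = $1,218.81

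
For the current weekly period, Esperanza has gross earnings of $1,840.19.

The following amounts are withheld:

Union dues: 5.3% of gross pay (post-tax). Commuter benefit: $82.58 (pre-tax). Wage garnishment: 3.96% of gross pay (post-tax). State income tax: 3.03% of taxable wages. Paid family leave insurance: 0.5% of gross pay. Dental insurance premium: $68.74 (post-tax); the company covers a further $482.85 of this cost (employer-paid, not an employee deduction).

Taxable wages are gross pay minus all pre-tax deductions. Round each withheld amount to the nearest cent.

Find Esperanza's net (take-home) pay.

Commuter benefit: $82.58
Taxable wages = $1,840.19 − $82.58 = $1,757.61
State income tax: $1,757.61 × 0.0303 = $53.26
Paid family leave insurance: $1,840.19 × 0.005 = $9.20
Wage garnishment: $1,840.19 × 0.0396 = $72.87
Union dues: $1,840.19 × 0.053 = $97.53
Dental insurance premium: $68.74
(Employer's $482.85 toward dental insurance premium is not withheld from the employee.)
Total deductions = $82.58 + $53.26 + $9.20 + $72.87 + $97.53 + $68.74 = $384.18
Net pay = $1,840.19 − $384.18 = $1,456.01

$1,456.01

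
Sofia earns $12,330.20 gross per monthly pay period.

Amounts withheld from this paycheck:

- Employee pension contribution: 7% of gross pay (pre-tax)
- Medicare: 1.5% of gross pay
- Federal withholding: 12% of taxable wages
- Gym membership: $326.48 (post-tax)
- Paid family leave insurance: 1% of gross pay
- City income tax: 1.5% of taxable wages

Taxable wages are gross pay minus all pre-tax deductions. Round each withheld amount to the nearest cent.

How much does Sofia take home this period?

$9,284.30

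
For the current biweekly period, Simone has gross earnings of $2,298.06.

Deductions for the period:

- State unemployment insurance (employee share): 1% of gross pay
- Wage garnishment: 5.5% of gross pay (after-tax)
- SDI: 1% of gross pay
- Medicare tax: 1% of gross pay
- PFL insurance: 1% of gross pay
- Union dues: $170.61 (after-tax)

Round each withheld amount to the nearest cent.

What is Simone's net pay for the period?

$1,909.14

SDI: $2,298.06 × 0.01 = $22.98
PFL insurance: $2,298.06 × 0.01 = $22.98
State unemployment insurance (employee share): $2,298.06 × 0.01 = $22.98
Medicare tax: $2,298.06 × 0.01 = $22.98
Wage garnishment: $2,298.06 × 0.055 = $126.39
Union dues: $170.61
Total deductions = $22.98 + $22.98 + $22.98 + $22.98 + $126.39 + $170.61 = $388.92
Net pay = $2,298.06 − $388.92 = $1,909.14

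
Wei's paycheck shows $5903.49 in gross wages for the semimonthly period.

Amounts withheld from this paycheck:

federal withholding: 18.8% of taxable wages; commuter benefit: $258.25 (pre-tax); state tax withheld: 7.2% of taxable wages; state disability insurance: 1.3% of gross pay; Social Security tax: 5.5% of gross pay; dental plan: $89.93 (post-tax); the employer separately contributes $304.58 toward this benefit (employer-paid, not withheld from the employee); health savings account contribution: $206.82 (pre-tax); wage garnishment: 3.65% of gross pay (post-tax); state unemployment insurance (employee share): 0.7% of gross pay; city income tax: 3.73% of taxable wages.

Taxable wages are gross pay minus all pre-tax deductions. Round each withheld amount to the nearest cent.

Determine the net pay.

$3073.41

Health savings account contribution: $206.82
Commuter benefit: $258.25
Pre-tax total = $206.82 + $258.25 = $465.07
Taxable wages = $5903.49 − $465.07 = $5438.42
City income tax: $5438.42 × 0.0373 = $202.85
State tax withheld: $5438.42 × 0.072 = $391.57
Federal withholding: $5438.42 × 0.188 = $1022.42
State unemployment insurance (employee share): $5903.49 × 0.007 = $41.32
State disability insurance: $5903.49 × 0.013 = $76.75
Social Security tax: $5903.49 × 0.055 = $324.69
Wage garnishment: $5903.49 × 0.0365 = $215.48
Dental plan: $89.93
(Employer's $304.58 toward dental plan is not withheld from the employee.)
Total deductions = $206.82 + $258.25 + $202.85 + $391.57 + $1022.42 + $41.32 + $76.75 + $324.69 + $215.48 + $89.93 = $2830.08
Net pay = $5903.49 − $2830.08 = $3073.41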